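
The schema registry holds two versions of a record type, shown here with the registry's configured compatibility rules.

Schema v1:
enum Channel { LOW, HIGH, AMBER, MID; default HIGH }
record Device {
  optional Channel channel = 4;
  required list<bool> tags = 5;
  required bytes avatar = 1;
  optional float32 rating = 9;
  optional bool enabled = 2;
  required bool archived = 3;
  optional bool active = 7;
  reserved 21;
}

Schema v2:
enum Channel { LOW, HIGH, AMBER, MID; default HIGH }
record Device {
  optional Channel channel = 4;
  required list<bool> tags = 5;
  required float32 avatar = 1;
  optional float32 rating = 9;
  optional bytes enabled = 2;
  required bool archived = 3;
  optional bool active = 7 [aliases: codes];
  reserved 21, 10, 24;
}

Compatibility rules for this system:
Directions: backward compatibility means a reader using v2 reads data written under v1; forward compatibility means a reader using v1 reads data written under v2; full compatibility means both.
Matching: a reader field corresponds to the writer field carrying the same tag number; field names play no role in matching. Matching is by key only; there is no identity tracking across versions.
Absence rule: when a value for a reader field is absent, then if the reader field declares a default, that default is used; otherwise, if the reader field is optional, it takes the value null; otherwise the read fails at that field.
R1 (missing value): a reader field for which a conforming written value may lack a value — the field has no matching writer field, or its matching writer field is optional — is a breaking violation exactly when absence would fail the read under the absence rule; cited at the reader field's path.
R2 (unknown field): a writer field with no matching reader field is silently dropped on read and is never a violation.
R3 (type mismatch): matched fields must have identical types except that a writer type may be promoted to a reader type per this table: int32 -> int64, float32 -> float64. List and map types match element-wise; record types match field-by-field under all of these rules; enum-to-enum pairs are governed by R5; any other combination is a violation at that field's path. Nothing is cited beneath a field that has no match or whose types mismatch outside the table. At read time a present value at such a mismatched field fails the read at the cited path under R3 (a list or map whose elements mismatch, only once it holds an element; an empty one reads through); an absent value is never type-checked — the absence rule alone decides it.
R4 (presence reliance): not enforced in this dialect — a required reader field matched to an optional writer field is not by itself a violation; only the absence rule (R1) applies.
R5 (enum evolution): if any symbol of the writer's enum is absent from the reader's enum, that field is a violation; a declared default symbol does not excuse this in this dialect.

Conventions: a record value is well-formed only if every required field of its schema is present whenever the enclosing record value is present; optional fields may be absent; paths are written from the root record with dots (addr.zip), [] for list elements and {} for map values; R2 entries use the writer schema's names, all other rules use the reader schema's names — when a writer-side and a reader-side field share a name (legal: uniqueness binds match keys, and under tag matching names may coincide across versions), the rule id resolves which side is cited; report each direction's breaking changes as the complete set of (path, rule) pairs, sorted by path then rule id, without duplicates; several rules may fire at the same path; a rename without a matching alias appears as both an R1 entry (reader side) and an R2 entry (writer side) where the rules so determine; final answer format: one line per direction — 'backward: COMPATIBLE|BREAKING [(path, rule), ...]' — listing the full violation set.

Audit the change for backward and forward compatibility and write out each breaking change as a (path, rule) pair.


backward: BREAKING [(avatar, R3), (enabled, R3)]; forward: BREAKING [(avatar, R3), (enabled, R3)]

in Device below, arrows point writer -> reader
backward on Device — v2 reading data written by v1:
  Channel -> Channel, writer optional: channel aligns to channel
  list<bool> -> list<bool>, writer required: tags aligns to tags
  bytes -> float32, writer required: avatar aligns to avatar
  float32 -> float32, writer optional: rating aligns to rating
  bool -> bytes, writer optional: enabled aligns to enabled
  bool -> bool, writer required: archived aligns to archived
  bool -> bool, writer optional: active aligns to active
  breaking: (avatar, R3)
  breaking: (enabled, R3)
  => backward verdict for Device: BREAKING, 2 violation(s)
forward on Device — v1 reading data written by v2:
  Channel -> Channel, writer optional: channel aligns to channel
  list<bool> -> list<bool>, writer required: tags aligns to tags
  float32 -> bytes, writer required: avatar aligns to avatar
  float32 -> float32, writer optional: rating aligns to rating
  bytes -> bool, writer optional: enabled aligns to enabled
  bool -> bool, writer required: archived aligns to archived
  bool -> bool, writer optional: active aligns to active
  breaking: (avatar, R3)
  breaking: (enabled, R3)
  => forward verdict for Device: BREAKING, 2 violation(s)


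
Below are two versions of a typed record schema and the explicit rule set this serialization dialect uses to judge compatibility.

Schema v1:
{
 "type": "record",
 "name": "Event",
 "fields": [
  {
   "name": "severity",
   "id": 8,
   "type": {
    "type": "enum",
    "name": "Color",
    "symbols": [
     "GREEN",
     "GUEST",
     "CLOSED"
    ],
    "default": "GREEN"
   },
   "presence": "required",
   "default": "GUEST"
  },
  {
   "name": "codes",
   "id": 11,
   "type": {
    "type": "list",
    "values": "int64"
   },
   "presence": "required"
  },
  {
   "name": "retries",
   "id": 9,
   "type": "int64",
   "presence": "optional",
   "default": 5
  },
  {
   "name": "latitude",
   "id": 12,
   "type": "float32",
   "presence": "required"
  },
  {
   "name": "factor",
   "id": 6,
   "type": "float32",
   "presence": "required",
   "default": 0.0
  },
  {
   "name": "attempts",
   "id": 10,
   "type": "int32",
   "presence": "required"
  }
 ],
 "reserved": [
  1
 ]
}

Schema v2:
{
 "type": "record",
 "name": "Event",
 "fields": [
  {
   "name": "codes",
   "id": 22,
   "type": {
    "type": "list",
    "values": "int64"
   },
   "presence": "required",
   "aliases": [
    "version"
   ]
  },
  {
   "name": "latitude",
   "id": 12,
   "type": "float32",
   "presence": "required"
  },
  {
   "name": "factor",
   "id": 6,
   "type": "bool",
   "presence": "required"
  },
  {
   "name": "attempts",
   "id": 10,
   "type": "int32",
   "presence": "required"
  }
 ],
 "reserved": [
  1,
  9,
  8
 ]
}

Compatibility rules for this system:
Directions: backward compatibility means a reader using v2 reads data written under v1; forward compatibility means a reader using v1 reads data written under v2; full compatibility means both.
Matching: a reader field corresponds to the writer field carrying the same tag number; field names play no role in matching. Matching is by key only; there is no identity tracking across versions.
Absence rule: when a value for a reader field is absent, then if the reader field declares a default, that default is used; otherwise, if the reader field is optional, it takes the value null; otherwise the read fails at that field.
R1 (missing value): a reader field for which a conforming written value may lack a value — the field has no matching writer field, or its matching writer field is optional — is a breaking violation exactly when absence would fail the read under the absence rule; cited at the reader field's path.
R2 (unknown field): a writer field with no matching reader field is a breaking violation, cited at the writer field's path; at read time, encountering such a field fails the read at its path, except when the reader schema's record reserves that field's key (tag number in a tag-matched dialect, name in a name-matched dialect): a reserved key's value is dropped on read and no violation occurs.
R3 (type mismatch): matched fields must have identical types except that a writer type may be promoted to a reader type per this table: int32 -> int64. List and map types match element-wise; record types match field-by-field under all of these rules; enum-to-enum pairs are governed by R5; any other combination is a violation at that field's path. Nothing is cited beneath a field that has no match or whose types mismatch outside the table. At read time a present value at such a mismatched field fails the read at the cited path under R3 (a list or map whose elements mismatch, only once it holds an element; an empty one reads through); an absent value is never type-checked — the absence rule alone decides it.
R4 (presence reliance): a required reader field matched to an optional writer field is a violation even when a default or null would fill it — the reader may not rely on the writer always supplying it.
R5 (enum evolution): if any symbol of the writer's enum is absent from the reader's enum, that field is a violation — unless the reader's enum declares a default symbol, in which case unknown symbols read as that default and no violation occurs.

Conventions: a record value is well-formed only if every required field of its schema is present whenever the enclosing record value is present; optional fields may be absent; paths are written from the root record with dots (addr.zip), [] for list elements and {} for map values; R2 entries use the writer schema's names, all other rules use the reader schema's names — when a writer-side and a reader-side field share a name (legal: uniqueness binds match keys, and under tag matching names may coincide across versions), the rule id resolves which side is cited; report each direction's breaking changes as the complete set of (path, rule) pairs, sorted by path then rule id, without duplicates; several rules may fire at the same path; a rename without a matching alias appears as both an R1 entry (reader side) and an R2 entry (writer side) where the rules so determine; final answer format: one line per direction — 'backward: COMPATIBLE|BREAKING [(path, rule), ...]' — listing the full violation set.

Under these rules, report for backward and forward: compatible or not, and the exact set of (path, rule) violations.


each type pair in Event: writer, then reader
backward for Event (reader v2, writer v1):
  no writer field matches reader codes
  writer required, float32 -> float32: reader latitude maps from writer latitude
  writer required, float32 -> bool: reader factor maps from writer factor
  writer required, int32 -> int32: reader attempts maps from writer attempts
  leftover writer field: severity
  leftover writer field: codes
  leftover writer field: retries
  rule R1 violated at codes
  rule R2 violated at codes
  rule R3 violated at factor
  => 3 violation(s): backward is BREAKING for Event
forward for Event (reader v1, writer v2):
  no writer field matches reader severity
  no writer field matches reader codes
  no writer field matches reader retries
  writer required, float32 -> float32: reader latitude maps from writer latitude
  writer required, bool -> float32: reader factor maps from writer factor
  writer required, int32 -> int32: reader attempts maps from writer attempts
  leftover writer field: codes
  rule R1 violated at codes
  rule R2 violated at codes
  rule R3 violated at factor
  => 3 violation(s): forward is BREAKING for Event

backward: BREAKING [(codes, R1), (codes, R2), (factor, R3)]; forward: BREAKING [(codes, R1), (codes, R2), (factor, R3)]


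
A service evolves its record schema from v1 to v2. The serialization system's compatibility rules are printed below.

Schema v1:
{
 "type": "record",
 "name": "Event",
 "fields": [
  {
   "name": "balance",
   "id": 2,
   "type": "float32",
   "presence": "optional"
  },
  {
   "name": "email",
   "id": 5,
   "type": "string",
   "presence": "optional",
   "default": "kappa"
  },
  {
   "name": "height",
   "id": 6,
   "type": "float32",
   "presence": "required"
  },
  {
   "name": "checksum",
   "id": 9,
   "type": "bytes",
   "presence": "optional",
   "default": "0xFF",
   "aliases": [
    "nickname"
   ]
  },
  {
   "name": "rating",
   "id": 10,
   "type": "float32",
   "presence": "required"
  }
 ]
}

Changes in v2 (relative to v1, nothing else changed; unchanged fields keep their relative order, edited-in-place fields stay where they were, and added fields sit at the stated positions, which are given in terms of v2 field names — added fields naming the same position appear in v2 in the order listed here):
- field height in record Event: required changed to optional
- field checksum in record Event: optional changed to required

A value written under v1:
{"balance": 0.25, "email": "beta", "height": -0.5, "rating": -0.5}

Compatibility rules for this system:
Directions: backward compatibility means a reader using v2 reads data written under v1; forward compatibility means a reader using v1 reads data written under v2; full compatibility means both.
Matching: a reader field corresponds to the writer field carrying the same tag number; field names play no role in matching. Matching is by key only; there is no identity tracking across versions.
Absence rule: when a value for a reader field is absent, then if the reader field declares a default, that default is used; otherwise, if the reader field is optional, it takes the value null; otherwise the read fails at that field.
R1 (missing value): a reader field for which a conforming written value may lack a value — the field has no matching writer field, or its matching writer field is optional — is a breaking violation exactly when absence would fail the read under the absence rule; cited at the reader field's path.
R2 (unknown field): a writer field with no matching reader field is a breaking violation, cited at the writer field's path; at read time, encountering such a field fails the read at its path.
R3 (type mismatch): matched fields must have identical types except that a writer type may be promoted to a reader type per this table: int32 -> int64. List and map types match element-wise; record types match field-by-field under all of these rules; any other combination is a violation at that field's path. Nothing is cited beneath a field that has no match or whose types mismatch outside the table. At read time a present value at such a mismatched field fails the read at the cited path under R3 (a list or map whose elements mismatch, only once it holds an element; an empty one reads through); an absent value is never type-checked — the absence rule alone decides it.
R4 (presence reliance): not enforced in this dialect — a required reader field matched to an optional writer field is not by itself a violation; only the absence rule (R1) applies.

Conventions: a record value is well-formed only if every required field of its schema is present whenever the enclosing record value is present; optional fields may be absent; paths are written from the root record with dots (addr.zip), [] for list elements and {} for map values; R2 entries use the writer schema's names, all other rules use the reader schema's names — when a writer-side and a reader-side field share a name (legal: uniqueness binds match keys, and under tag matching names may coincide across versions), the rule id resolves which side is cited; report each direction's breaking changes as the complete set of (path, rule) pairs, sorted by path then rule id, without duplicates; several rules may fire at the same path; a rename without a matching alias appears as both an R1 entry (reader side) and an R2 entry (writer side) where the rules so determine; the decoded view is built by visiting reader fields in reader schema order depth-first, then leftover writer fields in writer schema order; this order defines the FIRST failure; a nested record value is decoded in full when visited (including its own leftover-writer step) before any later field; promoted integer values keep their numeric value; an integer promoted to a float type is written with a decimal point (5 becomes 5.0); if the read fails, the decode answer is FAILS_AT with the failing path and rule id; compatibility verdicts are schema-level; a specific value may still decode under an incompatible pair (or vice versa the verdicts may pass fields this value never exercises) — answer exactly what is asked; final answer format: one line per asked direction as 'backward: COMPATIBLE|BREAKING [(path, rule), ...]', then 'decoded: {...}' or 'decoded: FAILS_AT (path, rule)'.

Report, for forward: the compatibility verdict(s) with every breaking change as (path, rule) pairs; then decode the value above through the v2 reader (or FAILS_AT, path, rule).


each type pair in Event: writer, then reader
forward on Event — v1 reading data written by v2:
  balance: float32 -> float32, writer optional; from balance
  email: string -> string, writer optional; from email
  height: float32 -> float32, writer optional; from height
  checksum: bytes -> bytes, writer required; from checksum
  rating: float32 -> float32, writer required; from rating
  violation R1 at height
  => 1 violation(s): forward is BREAKING for Event
decoding the Event value with the v2 reader:
  balance := 0.25
  email := "beta"
  height := -0.5
  checksum := 0xFF (absent -> default)
  rating := -0.5
  => decoded: {"balance": 0.25, "email": "beta", "height": -0.5, "checksum": 0xFF, "rating": -0.5}
the other Event changes do not affect what is asked:
  field checksum in record Event: optional changed to required -> triggers nothing under Event's printed rules — same verdict

forward: BREAKING [(height, R1)]; decoded: {"balance": 0.25, "email": "beta", "height": -0.5, "checksum": 0xFF, "rating": -0.5}


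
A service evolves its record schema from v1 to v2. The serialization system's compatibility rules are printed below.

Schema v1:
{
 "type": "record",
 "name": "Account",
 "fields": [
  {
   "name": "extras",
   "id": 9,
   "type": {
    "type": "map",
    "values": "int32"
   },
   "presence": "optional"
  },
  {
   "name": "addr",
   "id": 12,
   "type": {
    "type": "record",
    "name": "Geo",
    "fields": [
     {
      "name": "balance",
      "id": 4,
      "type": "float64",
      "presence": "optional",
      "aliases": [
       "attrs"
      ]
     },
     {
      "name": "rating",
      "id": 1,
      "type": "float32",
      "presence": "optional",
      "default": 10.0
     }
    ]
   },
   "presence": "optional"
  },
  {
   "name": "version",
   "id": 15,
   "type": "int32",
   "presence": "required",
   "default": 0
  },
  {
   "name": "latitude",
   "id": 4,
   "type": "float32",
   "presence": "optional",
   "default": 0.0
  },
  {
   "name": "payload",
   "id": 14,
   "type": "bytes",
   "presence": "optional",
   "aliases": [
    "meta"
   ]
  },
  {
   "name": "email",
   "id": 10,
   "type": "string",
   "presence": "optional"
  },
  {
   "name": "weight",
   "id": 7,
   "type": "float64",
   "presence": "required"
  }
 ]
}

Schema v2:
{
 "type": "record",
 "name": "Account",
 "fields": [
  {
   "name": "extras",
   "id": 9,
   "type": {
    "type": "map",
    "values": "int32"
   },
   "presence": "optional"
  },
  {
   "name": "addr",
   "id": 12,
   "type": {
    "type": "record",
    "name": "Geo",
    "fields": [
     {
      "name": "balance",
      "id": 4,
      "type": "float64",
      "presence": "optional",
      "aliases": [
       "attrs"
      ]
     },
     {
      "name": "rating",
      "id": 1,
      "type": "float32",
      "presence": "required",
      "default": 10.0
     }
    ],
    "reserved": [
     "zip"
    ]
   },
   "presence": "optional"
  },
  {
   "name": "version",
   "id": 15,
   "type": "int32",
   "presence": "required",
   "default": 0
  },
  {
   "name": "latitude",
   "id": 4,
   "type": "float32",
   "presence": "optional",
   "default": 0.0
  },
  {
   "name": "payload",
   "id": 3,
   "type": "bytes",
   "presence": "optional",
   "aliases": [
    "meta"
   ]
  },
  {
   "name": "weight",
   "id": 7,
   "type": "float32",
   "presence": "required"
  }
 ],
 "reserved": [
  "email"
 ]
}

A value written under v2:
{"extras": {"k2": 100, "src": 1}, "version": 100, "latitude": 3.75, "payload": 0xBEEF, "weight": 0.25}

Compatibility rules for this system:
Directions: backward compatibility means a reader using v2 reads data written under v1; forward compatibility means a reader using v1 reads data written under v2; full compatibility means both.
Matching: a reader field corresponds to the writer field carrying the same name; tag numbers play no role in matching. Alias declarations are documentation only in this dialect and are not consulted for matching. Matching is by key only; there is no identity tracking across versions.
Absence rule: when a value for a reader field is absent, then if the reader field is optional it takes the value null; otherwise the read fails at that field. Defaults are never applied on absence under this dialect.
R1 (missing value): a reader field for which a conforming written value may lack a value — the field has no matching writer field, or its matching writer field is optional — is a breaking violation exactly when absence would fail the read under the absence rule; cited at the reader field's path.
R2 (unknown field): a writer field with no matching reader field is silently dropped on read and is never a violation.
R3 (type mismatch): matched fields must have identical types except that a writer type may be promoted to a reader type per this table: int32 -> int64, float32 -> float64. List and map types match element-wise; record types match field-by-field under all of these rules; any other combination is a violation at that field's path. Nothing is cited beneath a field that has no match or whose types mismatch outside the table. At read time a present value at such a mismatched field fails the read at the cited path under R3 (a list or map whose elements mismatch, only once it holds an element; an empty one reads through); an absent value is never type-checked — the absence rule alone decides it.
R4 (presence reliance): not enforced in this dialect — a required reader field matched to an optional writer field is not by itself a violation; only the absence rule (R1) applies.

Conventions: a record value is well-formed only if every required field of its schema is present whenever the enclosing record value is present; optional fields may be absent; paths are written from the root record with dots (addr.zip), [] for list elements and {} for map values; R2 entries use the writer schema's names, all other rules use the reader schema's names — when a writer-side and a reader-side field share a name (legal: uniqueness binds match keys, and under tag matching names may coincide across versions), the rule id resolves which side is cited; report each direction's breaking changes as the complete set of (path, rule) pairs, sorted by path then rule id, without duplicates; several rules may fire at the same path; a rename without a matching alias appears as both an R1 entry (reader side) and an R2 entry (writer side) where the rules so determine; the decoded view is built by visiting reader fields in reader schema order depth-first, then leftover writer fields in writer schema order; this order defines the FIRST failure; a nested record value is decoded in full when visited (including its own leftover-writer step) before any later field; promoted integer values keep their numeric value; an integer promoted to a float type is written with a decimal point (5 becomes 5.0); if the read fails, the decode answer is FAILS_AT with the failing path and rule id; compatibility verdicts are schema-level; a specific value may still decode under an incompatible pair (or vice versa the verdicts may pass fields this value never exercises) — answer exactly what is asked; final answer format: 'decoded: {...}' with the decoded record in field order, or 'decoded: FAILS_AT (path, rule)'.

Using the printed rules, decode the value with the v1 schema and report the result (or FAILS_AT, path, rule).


the writer's type comes first in each Account pair
decode (reader v1):
  extras := {"k2": 100, "src": 1}
  addr := null (absent, optional -> null)
  version := 100
  latitude := 3.75
  payload := 0xBEEF
  email := null (absent, optional -> null)
  weight := 0.25 (float32 -> float64)
  => decoded: {"extras": {"k2": 100, "src": 1}, "addr": null, "version": 100, "latitude": 3.75, "payload": 0xBEEF, "email": null, "weight": 0.25}
the rest of the Account diff is inert for this question:
  field weight in record Account: type float64 changed to float32 -> schema-level compatibility only; this Account value's decode is unchanged
  removed field email from record Account (its key "email" joins the reserved list) -> triggers nothing under the printed rules; the Account answer is the same either way
  field payload in record Account: tag 14 changed to 3 -> triggers nothing under the printed rules; the Account answer is the same either way
  field rating in record Geo: optional changed to required -> schema-level compatibility only; this Account value's decode is unchanged

decoded: {"extras": {"k2": 100, "src": 1}, "addr": null, "version": 100, "latitude": 3.75, "payload": 0xBEEF, "email": null, "weight": 0.25}


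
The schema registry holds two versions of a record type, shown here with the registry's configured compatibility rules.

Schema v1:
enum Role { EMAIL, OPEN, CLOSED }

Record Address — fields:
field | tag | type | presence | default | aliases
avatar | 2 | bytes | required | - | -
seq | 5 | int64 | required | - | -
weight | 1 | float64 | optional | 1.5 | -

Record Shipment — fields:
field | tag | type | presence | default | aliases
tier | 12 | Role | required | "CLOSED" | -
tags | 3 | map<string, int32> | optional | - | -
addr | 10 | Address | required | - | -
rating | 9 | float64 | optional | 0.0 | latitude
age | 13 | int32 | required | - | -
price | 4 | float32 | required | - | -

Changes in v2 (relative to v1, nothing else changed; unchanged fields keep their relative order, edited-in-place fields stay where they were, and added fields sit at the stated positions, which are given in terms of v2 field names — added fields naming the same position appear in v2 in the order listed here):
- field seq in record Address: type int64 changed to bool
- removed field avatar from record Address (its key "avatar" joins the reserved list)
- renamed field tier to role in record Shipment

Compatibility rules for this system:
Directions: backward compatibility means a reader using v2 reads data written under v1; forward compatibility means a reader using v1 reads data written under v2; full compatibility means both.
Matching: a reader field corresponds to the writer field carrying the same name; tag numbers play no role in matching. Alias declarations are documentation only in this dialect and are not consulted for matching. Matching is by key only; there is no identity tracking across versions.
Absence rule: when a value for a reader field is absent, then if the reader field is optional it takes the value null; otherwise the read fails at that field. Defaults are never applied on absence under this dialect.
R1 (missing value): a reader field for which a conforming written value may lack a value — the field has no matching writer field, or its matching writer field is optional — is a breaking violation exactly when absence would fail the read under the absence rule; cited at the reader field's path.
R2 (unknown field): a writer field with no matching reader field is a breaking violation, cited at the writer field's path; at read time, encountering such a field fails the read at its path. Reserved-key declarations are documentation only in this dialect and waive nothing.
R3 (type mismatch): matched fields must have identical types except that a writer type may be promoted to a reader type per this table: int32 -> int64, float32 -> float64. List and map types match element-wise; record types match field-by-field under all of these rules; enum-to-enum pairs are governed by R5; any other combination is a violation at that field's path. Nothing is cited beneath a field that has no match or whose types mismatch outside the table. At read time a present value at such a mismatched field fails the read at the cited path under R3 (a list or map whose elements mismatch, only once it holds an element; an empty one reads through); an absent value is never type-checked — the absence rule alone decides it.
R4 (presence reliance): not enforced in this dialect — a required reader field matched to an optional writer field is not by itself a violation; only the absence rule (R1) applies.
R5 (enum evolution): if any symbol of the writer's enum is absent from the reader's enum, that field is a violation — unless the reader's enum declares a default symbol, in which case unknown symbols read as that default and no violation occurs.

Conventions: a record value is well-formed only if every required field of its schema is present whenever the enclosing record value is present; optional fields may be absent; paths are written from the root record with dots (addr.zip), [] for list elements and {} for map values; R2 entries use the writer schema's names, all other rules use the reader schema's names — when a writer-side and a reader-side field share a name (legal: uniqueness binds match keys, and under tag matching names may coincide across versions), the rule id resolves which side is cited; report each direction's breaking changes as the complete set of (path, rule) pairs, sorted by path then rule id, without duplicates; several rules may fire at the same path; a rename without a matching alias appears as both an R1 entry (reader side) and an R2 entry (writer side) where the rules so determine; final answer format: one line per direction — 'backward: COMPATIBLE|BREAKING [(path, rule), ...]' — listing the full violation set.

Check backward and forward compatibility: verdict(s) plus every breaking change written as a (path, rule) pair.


backward: BREAKING [(addr.avatar, R2), (addr.seq, R3), (role, R1), (tier, R2)]; forward: BREAKING [(addr.avatar, R1), (addr.seq, R3), (role, R2), (tier, R1)]

in Shipment below, arrows point writer -> reader
checking backward for Shipment: reader v2 against writer v1:
  role: no writer-side match
  tags: paired with writer tags (map<string, int32> -> map<string, int32>; writer optional)
  addr: paired with writer addr (Address -> Address; writer required)
  rating: paired with writer rating (float64 -> float64; writer optional)
  age: paired with writer age (int32 -> int32; writer required)
  price: paired with writer price (float32 -> float32; writer required)
  writer field tier has no reader counterpart
  addr.seq: paired with writer addr.seq (int64 -> bool; writer required)
  addr.weight: paired with writer addr.weight (float64 -> float64; writer optional)
  writer field addr.avatar has no reader counterpart
  rule R2 violated at addr.avatar
  rule R3 violated at addr.seq
  rule R1 violated at role
  rule R2 violated at tier
  => backward: BREAKING (4)
checking forward for Shipment: reader v1 against writer v2:
  tier: no writer-side match
  tags: paired with writer tags (map<string, int32> -> map<string, int32>; writer optional)
  addr: paired with writer addr (Address -> Address; writer required)
  rating: paired with writer rating (float64 -> float64; writer optional)
  age: paired with writer age (int32 -> int32; writer required)
  price: paired with writer price (float32 -> float32; writer required)
  writer field role has no reader counterpart
  addr.avatar: no writer-side match
  addr.seq: paired with writer addr.seq (bool -> int64; writer required)
  addr.weight: paired with writer addr.weight (float64 -> float64; writer optional)
  rule R1 violated at addr.avatar
  rule R3 violated at addr.seq
  rule R2 violated at role
  rule R1 violated at tier
  => forward: BREAKING (4)


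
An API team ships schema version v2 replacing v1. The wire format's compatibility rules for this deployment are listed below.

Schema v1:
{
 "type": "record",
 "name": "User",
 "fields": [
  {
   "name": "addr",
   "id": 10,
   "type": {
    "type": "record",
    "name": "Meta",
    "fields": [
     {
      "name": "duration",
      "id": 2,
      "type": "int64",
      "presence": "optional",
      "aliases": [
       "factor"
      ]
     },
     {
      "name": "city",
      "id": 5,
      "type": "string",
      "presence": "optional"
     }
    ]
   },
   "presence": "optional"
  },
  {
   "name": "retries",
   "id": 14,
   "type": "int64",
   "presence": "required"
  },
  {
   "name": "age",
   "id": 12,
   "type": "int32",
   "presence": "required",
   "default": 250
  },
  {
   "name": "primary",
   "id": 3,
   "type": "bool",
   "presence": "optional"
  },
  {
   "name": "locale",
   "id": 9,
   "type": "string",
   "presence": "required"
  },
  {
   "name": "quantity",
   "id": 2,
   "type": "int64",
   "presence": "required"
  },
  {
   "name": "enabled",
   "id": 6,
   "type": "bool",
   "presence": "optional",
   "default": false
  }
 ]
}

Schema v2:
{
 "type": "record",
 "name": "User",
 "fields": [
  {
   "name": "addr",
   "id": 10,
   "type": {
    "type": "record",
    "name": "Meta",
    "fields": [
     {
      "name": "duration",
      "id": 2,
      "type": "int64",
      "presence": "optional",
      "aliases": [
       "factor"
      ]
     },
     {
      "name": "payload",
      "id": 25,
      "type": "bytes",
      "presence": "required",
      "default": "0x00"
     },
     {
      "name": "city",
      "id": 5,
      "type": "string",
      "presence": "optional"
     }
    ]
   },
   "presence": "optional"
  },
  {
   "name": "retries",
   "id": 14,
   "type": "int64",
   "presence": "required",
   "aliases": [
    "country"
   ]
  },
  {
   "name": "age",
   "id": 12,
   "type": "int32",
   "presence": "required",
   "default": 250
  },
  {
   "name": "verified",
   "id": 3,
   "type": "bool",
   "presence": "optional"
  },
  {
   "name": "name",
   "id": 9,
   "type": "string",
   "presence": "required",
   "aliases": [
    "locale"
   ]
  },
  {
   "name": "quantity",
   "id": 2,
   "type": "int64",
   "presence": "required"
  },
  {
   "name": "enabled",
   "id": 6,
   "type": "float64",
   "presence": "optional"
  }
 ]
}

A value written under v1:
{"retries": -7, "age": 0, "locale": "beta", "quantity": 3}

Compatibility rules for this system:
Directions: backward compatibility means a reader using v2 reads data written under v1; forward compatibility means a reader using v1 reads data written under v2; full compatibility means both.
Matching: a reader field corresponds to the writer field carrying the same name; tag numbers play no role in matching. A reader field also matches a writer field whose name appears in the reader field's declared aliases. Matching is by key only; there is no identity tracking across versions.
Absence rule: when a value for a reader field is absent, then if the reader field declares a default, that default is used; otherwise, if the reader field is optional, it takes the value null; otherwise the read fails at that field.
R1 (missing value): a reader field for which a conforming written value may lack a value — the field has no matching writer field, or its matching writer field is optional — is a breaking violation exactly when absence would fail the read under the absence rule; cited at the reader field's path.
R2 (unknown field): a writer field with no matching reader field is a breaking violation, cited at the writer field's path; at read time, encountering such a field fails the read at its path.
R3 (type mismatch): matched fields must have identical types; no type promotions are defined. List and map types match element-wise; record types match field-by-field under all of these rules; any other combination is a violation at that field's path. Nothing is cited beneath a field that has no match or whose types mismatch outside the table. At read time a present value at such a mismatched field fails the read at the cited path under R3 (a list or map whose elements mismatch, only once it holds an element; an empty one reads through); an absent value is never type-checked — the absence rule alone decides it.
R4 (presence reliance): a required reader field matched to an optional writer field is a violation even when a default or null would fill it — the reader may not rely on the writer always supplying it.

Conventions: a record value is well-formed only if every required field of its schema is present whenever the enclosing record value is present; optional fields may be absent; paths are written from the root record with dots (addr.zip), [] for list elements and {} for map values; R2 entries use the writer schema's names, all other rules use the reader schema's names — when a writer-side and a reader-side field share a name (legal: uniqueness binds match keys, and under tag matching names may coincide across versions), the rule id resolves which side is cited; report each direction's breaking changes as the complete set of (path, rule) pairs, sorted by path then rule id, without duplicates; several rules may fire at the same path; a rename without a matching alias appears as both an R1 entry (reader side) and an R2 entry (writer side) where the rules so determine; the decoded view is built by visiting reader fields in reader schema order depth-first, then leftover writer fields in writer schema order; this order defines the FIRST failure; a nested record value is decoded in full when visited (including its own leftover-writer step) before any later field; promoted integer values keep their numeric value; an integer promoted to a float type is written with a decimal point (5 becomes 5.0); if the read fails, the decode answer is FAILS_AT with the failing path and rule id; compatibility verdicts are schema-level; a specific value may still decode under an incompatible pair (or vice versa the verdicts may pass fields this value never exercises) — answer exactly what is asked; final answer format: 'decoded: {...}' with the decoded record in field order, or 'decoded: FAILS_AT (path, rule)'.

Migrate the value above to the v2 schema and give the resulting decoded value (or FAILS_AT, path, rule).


decoded: {"addr": null, "retries": -7, "age": 0, "verified": null, "name": "beta", "quantity": 3, "enabled": null}

each type pair in User: writer, then reader
decode (reader v2):
  addr := null (absent, optional -> null)
  retries := -7
  age := 0
  verified := null (absent, optional -> null)
  name := "beta" (from writer locale)
  quantity := 3
  enabled := null (absent, optional -> null)
  => decoded: {"addr": null, "retries": -7, "age": 0, "verified": null, "name": "beta", "quantity": 3, "enabled": null}
ruling out the remaining User differences:
  added field payload to record Meta: required bytes, tag 25, default 0x00 (in v2 it sits immediately before city) -> a verdict-level change on User — the shown value reads the same


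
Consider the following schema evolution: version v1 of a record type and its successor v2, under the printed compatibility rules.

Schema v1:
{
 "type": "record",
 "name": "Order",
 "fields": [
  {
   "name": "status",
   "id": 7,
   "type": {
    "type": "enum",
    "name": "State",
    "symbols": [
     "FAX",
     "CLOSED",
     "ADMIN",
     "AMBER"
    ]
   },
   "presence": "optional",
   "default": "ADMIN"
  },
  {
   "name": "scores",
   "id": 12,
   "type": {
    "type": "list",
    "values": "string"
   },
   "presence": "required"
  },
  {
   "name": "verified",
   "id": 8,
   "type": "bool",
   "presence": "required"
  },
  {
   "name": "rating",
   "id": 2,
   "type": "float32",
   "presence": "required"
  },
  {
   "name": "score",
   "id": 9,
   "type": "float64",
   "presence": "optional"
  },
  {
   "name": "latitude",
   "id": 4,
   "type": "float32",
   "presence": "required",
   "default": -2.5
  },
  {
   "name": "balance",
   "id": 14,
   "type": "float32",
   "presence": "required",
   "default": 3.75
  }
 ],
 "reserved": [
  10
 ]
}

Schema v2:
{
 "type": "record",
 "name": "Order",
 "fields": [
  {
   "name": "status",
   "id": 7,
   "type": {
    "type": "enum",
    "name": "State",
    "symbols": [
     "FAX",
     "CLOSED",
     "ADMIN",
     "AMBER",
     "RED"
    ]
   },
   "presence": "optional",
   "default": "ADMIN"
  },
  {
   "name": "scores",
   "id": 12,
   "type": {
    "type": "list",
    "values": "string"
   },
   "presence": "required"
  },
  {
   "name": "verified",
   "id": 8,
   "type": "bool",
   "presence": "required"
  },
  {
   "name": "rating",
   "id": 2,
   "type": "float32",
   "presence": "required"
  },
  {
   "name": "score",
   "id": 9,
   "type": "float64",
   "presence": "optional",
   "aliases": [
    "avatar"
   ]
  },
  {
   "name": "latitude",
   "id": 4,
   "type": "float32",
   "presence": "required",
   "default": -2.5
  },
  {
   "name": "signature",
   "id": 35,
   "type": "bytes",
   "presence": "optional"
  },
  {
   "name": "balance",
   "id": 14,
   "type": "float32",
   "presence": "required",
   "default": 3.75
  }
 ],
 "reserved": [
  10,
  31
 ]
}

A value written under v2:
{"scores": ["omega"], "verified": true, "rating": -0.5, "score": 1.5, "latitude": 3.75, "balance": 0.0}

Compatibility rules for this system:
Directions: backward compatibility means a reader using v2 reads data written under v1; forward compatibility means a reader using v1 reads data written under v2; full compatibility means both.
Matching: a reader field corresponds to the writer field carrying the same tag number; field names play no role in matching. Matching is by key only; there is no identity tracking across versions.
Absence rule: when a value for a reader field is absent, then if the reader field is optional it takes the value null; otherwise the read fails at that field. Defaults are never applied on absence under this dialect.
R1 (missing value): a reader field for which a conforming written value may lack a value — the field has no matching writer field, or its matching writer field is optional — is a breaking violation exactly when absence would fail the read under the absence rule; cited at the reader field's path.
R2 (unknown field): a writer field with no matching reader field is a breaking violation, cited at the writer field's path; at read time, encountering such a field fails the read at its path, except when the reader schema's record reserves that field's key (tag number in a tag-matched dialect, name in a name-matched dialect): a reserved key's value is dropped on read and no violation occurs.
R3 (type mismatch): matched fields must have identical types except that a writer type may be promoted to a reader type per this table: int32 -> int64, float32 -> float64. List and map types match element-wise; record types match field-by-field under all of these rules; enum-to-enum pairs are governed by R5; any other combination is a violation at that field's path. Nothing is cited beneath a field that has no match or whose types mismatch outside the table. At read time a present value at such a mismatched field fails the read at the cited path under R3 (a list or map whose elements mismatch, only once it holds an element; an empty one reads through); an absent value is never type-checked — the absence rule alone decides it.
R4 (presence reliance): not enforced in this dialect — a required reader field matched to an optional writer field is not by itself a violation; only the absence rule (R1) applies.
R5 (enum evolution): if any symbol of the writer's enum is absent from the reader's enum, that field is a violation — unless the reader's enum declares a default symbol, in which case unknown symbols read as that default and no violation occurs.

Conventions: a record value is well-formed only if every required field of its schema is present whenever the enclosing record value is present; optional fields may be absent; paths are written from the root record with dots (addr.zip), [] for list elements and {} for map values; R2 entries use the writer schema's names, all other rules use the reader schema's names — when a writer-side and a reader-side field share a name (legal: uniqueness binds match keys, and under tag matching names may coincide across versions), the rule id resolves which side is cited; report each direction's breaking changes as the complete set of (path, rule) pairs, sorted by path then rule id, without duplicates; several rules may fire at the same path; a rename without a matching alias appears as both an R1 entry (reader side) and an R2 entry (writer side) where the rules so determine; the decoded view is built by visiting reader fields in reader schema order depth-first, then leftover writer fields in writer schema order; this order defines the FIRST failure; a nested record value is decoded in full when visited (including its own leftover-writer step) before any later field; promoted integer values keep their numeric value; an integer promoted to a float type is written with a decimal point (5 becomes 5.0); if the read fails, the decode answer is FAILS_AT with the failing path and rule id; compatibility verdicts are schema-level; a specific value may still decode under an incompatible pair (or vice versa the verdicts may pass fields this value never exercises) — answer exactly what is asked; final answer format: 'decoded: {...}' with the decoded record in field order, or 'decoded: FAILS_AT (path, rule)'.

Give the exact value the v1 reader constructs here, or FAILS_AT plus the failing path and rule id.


decoded: {"status": null, "scores": ["omega"], "verified": true, "rating": -0.5, "score": 1.5, "latitude": 3.75, "balance": 0.0}

each type pair in Order: writer, then reader
decode (reader v1):
  status := null (not supplied -> null)
  scores := ["omega"]
  verified := true
  rating := -0.5
  score := 1.5
  latitude := 3.75
  balance := 0.0
  => decoded: {"status": null, "scores": ["omega"], "verified": true, "rating": -0.5, "score": 1.5, "latitude": 3.75, "balance": 0.0}
remaining Order differences; none change what is asked:
  added field signature to record Order: optional bytes, tag 35 (in v2 it sits immediately before balance) -> affects the rule determinations only; this particular Order value decodes identically
  enum State (field status in record Order): symbol RED added -> affects the rule determinations only; this particular Order value decodes identically
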